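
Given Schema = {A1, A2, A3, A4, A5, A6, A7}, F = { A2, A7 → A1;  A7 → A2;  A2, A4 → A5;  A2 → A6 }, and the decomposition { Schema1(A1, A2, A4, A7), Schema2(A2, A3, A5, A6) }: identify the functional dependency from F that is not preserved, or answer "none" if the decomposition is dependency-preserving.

Check A2, A4 → A5: no single fragment contains all of {A2, A4, A5}, and the restricted closure of {A2, A4} across the fragments never reaches {A5}.
A2, A7 → A1 is preserved.
A7 → A2 is preserved.
A2 → A6 is preserved.

A2, A4 → A5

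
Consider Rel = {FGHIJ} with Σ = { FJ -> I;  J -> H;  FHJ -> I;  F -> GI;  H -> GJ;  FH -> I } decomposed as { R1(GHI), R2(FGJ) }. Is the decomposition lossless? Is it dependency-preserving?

lossy and not dependency-preserving

Lossless test: (G)⁺ = {G}, which is a superkey of neither fragment — lossy.
Dependency preservation: the restricted closure of {FJ} across the fragments never reaches {I}, so FJ → I cannot be enforced without a join — not preserved.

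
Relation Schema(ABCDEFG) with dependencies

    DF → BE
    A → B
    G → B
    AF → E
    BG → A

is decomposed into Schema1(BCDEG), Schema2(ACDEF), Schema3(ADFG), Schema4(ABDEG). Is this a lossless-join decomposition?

Chase test. Columns are ABCDEFG; row i has aⱼ where attribute j ∈ Schemai, else bᵢⱼ.
Initial tableau (one row per fragment):
  row 1: b11 a2 a3 a4 a5 b16 a7
  row 2: a1 b22 a3 a4 a5 a6 b27
  row 3: a1 b32 b33 a4 b35 a6 a7
  row 4: a1 a2 b43 a4 a5 b46 a7
Rows 2 and 3 agree on DF; apply DF→BE and equate their BE entries.
Rows 2 and 4 agree on A; apply A→B and equate their B entries.
Rows 1 and 3 agree on BG; apply BG→A and equate their A entries.
No row becomes fully distinguished — the join is lossy.

No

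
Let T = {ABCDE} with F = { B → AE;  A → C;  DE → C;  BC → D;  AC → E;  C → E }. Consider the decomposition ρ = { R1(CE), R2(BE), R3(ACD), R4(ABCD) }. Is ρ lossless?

Chase test. Columns are ABCDE; row i has aⱼ where attribute j ∈ Ri, else bᵢⱼ.
Initial tableau (one row per fragment):
  row 1: b11 b12 a3 b14 a5
  row 2: b21 a2 b23 b24 a5
  row 3: a1 b32 a3 a4 b35
  row 4: a1 a2 a3 a4 b45
Rows 2 and 4 agree on B; apply B→AE and equate their AE entries.
Rows 2 and 3 agree on A; apply A→C and equate their C entries.
Rows 2 and 4 agree on BC; apply BC→D and equate their D entries.
Rows 2 and 3 agree on AC; apply AC→E and equate their E entries.
Row 2 is now all distinguished symbols — the join is lossless.

Yes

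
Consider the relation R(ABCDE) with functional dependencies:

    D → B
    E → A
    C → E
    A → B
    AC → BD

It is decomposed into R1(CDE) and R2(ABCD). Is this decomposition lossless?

Common attributes: R1 ∩ R2 = {CD}.
Closure of {CD}: D → B applies, adding B; C → E applies, adding E; E → A applies, adding A. So (CD)⁺ = {ABCDE}.
This closure contains every attribute of R1, so R1 ∩ R2 → R1. The join is lossless.

Yes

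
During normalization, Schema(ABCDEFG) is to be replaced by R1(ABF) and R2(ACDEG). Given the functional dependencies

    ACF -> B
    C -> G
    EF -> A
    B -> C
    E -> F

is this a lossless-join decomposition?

No

Common attributes: R1 ∩ R2 = {A}.
No dependency enlarges {A}, so (A)⁺ = {A}.
The closure contains neither all of R1 = {ABF} nor all of R2 = {ACDEG}, so the common attributes are not a superkey of either fragment. The join is lossy.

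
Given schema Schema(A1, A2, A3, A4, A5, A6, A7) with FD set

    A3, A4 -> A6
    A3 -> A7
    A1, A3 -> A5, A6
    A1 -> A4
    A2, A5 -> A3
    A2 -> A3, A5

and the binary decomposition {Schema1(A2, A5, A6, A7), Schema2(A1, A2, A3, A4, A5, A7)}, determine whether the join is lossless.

Common attributes: Schema1 ∩ Schema2 = {A2, A5, A7}.
Closure of {A2, A5, A7}: A2, A5 → A3 applies, adding A3. So (A2, A5, A7)⁺ = {A2, A3, A5, A7}.
The closure contains neither all of Schema1 = {A2, A5, A6, A7} nor all of Schema2 = {A1, A2, A3, A4, A5, A7}, so the common attributes are not a superkey of either fragment. The join is lossy.

No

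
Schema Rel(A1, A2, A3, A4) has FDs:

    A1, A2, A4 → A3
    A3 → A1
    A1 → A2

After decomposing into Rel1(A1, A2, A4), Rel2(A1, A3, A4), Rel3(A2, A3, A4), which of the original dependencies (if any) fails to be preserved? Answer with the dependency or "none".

A1, A2, A4 → A3: restricted closure across fragments reaches A3.
A3 → A1 lies within Rel2.
A1 → A2 lies within Rel1.
Every dependency is enforceable on the fragments, so the decomposition is dependency-preserving.

none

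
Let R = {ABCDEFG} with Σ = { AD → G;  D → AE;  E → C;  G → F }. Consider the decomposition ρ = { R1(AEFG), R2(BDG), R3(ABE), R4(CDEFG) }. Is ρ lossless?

Chase test. Columns are ABCDEFG; row i has aⱼ where attribute j ∈ Ri, else bᵢⱼ.
Initial tableau (one row per fragment):
  row 1: a1 b12 b13 b14 a5 a6 a7
  row 2: b21 a2 b23 a4 b25 b26 a7
  row 3: a1 a2 b33 b34 a5 b36 b37
  row 4: b41 b42 a3 a4 a5 a6 a7
Rows 2 and 4 agree on D; apply D→AE and equate their AE entries.
Rows 1 and 2 agree on E; apply E→C and equate their C entries.
Rows 1 and 3 agree on E; apply E→C and equate their C entries.
Rows 1 and 4 agree on E; apply E→C and equate their C entries.
Rows 1 and 2 agree on G; apply G→F and equate their F entries.
No row becomes fully distinguished — the join is lossy.

No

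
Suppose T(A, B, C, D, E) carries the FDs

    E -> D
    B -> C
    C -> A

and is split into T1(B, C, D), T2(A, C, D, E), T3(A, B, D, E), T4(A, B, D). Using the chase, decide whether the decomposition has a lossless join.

Chase test. Columns are A, B, C, D, E; row i has aⱼ where attribute j ∈ Ti, else bᵢⱼ.
Initial tableau (one row per fragment):
  row 1: b11 a2 a3 a4 b15
  row 2: a1 b22 a3 a4 a5
  row 3: a1 a2 b33 a4 a5
  row 4: a1 a2 b43 a4 b45
Rows 1 and 3 agree on B; apply B→C and equate their C entries.
Rows 1 and 4 agree on B; apply B→C and equate their C entries.
Rows 1 and 2 agree on C; apply C→A and equate their A entries.
Row 3 is now all distinguished symbols — the join is lossless.

Yes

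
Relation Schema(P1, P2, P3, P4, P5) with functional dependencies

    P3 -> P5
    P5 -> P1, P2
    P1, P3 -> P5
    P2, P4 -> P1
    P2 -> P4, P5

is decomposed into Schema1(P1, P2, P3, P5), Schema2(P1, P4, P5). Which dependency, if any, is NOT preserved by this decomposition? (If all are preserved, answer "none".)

P3 → P5 lies within Schema1.
P5 → P1, P2 lies within Schema1.
P1, P3 → P5 lies within Schema1.
P2, P4 → P1: restricted closure across fragments reaches P1.
P2 → P4, P5: restricted closure across fragments reaches P4, P5.
Every dependency is enforceable on the fragments, so the decomposition is dependency-preserving.

none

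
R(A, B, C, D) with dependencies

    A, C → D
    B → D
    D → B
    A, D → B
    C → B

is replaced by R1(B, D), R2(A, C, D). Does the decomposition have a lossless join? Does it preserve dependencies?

Lossless test: (D)⁺ = {B, D}, which contains all of one fragment — lossless.
Dependency preservation: A, D → B; C → B are not contained in any single fragment, but the restricted closure of each left-hand side across the fragments still reaches the right-hand side; the remaining FDs each lie inside some fragment. All dependencies are preserved.

lossless and dependency-preserving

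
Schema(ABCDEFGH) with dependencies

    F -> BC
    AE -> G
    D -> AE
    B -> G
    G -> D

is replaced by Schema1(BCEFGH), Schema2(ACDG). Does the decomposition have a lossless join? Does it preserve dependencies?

lossless but not dependency-preserving

Lossless test: (CG)⁺ = {ACDEG}, which contains all of one fragment — lossless.
Dependency preservation: the restricted closure of {AE} across the fragments never reaches {G}, so AE → G cannot be enforced without a join — not preserved.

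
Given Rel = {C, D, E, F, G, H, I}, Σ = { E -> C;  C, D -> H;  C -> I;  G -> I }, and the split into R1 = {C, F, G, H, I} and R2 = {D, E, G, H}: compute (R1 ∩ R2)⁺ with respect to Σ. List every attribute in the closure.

R1 ∩ R2 = {G, H}.
G → I applies, adding I
Closure: {G, H, I}.

G, H, I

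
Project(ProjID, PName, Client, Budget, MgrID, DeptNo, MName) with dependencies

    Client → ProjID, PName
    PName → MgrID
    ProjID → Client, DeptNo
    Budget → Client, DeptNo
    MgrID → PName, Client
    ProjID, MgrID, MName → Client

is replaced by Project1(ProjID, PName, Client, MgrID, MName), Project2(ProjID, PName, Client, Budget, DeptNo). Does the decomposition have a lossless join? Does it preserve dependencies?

lossy but dependency-preserving

Lossless test: (ProjID, PName, Client)⁺ = {ProjID, PName, Client, MgrID, DeptNo}, which is a superkey of neither fragment — lossy.
Dependency preservation: every FD's attributes lie within a single fragment, so each can be enforced locally — preserved.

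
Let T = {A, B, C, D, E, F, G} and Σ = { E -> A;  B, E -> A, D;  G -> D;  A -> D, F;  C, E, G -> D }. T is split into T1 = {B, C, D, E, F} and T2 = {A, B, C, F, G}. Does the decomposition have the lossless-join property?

Common attributes: T1 ∩ T2 = {B, C, F}.
No dependency enlarges {B, C, F}, so (B, C, F)⁺ = {B, C, F}.
The closure contains neither all of T1 = {B, C, D, E, F} nor all of T2 = {A, B, C, F, G}, so the common attributes are not a superkey of either fragment. The join is lossy.

No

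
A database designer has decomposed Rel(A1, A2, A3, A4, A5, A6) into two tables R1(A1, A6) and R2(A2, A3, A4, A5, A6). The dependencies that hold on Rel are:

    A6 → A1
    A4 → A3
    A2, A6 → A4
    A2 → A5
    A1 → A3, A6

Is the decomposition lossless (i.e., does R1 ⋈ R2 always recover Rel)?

Yes

Common attributes: R1 ∩ R2 = {A6}.
Closure of {A6}: A6 → A1 applies, adding A1; A1 → A3, A6 applies, adding A3. So (A6)⁺ = {A1, A3, A6}.
This closure contains every attribute of R1, so R1 ∩ R2 → R1. The join is lossless.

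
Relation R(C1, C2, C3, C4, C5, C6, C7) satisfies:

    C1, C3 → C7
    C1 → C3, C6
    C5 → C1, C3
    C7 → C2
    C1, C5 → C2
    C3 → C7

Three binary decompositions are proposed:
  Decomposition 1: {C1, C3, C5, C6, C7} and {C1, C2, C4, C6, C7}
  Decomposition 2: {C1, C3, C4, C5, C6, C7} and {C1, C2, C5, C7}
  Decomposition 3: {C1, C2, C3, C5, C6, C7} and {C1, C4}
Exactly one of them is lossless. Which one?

Decomposition 2

Decomposition 1: common = {C1, C6, C7}, closure = {C1, C2, C3, C6, C7} → lossy.
Decomposition 2: common = {C1, C5, C7}, closure = {C1, C2, C3, C5, C6, C7} → lossless.
Decomposition 3: common = {C1}, closure = {C1, C2, C3, C6, C7} → lossy.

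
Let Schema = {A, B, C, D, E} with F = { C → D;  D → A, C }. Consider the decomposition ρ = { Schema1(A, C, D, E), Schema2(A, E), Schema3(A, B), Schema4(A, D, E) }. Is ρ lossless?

No

Chase test. Columns are A, B, C, D, E; row i has aⱼ where attribute j ∈ Schemai, else bᵢⱼ.
Initial tableau (one row per fragment):
  row 1: a1 b12 a3 a4 a5
  row 2: a1 b22 b23 b24 a5
  row 3: a1 a2 b33 b34 b35
  row 4: a1 b42 b43 a4 a5
Rows 1 and 4 agree on D; apply D→A, C and equate their A, C entries.
No row becomes fully distinguished — the join is lossy.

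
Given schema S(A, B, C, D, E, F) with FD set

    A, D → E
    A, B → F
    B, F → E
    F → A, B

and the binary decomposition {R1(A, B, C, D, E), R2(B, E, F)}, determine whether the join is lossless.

Common attributes: R1 ∩ R2 = {B, E}.
No dependency enlarges {B, E}, so (B, E)⁺ = {B, E}.
The closure contains neither all of R1 = {A, B, C, D, E} nor all of R2 = {B, E, F}, so the common attributes are not a superkey of either fragment. The join is lossy.

No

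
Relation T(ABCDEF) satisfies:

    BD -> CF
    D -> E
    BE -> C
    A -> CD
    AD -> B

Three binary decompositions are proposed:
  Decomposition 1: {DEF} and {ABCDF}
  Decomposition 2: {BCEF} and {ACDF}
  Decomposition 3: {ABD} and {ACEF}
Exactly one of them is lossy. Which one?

Decomposition 2

Decomposition 1: common = {DF}, closure = {DEF} → lossless.
Decomposition 2: common = {CF}, closure = {CF} → lossy.
Decomposition 3: common = {A}, closure = {ABCDEF} → lossless.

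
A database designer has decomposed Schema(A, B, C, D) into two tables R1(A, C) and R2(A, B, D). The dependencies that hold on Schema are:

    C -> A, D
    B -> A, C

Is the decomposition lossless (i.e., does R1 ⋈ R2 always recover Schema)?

Common attributes: R1 ∩ R2 = {A}.
No dependency enlarges {A}, so (A)⁺ = {A}.
The closure contains neither all of R1 = {A, C} nor all of R2 = {A, B, D}, so the common attributes are not a superkey of either fragment. The join is lossy.

No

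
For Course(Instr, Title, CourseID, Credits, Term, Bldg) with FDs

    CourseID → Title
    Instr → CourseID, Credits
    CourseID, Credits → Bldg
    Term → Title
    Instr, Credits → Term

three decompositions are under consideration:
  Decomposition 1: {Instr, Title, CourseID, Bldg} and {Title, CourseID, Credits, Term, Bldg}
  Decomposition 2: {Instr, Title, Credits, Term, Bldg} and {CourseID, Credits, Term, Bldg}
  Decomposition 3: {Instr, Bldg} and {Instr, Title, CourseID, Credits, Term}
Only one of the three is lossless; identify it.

Decomposition 1: common = {Title, CourseID, Bldg}, closure = {Title, CourseID, Bldg} → lossy.
Decomposition 2: common = {Credits, Term, Bldg}, closure = {Title, Credits, Term, Bldg} → lossy.
Decomposition 3: common = {Instr}, closure = {Instr, Title, CourseID, Credits, Term, Bldg} → lossless.

Decomposition 3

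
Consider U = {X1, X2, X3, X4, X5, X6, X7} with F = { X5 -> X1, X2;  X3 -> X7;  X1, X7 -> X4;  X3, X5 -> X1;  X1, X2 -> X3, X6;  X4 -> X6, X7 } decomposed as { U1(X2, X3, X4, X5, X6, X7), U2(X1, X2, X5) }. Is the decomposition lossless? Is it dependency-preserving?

Lossless test: (X2, X5)⁺ = {X1, X2, X3, X4, X5, X6, X7}, which contains all of one fragment — lossless.
Dependency preservation: the restricted closure of {X1, X7} across the fragments never reaches {X4}, so X1, X7 → X4 cannot be enforced without a join — not preserved.

lossless but not dependency-preserving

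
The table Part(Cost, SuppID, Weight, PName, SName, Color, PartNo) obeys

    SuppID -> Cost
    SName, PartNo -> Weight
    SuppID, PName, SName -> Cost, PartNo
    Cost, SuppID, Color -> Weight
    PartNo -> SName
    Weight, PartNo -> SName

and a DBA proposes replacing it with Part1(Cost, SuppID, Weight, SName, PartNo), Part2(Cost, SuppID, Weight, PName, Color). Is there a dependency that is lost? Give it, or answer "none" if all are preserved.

Check SuppID, PName, SName → Cost, PartNo: no single fragment contains all of {Cost, SuppID, PName, SName, PartNo}, and the restricted closure of {SuppID, PName, SName} across the fragments never reaches {Cost, PartNo}.
SuppID → Cost is preserved.
SName, PartNo → Weight is preserved.
Cost, SuppID, Color → Weight is preserved.
PartNo → SName is preserved.
Weight, PartNo → SName is preserved.

SuppID, PName, SName -> Cost, PartNo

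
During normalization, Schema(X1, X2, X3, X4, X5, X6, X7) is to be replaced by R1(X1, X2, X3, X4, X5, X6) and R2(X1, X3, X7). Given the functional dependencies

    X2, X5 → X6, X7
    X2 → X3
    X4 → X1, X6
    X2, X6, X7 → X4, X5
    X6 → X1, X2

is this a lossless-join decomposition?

Common attributes: R1 ∩ R2 = {X1, X3}.
No dependency enlarges {X1, X3}, so (X1, X3)⁺ = {X1, X3}.
The closure contains neither all of R1 = {X1, X2, X3, X4, X5, X6} nor all of R2 = {X1, X3, X7}, so the common attributes are not a superkey of either fragment. The join is lossy.

No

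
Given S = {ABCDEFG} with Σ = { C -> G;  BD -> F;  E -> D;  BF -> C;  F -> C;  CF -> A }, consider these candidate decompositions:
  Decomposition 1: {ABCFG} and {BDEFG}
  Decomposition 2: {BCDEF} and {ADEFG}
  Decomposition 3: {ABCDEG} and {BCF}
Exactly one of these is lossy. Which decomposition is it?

Decomposition 1: common = {BFG}, closure = {ABCFG} → lossless.
Decomposition 2: common = {DEF}, closure = {ACDEFG} → lossless.
Decomposition 3: common = {BC}, closure = {BCG} → lossy.

Decomposition 3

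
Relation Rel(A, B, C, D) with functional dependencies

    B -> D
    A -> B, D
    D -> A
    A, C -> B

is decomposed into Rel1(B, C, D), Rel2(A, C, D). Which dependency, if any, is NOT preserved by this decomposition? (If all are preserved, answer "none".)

none

B → D lies within Rel1.
A → B, D: restricted closure across fragments reaches B, D.
D → A lies within Rel2.
A, C → B: restricted closure across fragments reaches B.
Every dependency is enforceable on the fragments, so the decomposition is dependency-preserving.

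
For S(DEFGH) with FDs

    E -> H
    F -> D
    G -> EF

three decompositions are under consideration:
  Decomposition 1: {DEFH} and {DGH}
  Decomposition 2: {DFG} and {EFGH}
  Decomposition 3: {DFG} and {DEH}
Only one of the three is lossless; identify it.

Decomposition 2

Decomposition 1: common = {DH}, closure = {DH} → lossy.
Decomposition 2: common = {FG}, closure = {DEFGH} → lossless.
Decomposition 3: common = {D}, closure = {D} → lossy.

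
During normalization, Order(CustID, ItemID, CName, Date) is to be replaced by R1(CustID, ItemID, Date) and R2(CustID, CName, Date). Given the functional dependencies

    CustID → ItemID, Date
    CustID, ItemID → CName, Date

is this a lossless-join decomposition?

Yes

Common attributes: R1 ∩ R2 = {CustID, Date}.
Closure of {CustID, Date}: CustID → ItemID, Date applies, adding ItemID; CustID, ItemID → CName, Date applies, adding CName. So (CustID, Date)⁺ = {CustID, ItemID, CName, Date}.
This closure contains every attribute of R1, so R1 ∩ R2 → R1. The join is lossless.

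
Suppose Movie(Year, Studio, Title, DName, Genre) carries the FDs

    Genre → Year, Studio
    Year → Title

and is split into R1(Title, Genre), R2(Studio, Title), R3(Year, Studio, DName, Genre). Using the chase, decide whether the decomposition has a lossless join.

Chase test. Columns are Year, Studio, Title, DName, Genre; row i has aⱼ where attribute j ∈ Ri, else bᵢⱼ.
Initial tableau (one row per fragment):
  row 1: b11 b12 a3 b14 a5
  row 2: b21 a2 a3 b24 b25
  row 3: a1 a2 b33 a4 a5
Rows 1 and 3 agree on Genre; apply Genre→Year, Studio and equate their Year, Studio entries.
Rows 1 and 3 agree on Year; apply Year→Title and equate their Title entries.
Row 3 is now all distinguished symbols — the join is lossless.

Yes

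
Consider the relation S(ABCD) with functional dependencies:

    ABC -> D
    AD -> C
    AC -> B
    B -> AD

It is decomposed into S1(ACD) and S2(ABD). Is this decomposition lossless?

Yes

Common attributes: S1 ∩ S2 = {AD}.
Closure of {AD}: AD → C applies, adding C; AC → B applies, adding B. So (AD)⁺ = {ABCD}.
This closure contains every attribute of S1, so S1 ∩ S2 → S1. The join is lossless.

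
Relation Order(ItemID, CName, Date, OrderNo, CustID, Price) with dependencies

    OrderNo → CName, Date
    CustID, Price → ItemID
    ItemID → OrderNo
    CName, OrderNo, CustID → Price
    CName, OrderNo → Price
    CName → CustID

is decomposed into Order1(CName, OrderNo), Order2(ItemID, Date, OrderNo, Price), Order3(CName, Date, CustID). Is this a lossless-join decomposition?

Yes

Chase test. Columns are ItemID, CName, Date, OrderNo, CustID, Price; row i has aⱼ where attribute j ∈ Orderi, else bᵢⱼ.
Initial tableau (one row per fragment):
  row 1: b11 a2 b13 a4 b15 b16
  row 2: a1 b22 a3 a4 b25 a6
  row 3: b31 a2 a3 b34 a5 b36
Rows 1 and 2 agree on OrderNo; apply OrderNo→CName, Date and equate their CName, Date entries.
Rows 1 and 2 agree on CName, OrderNo; apply CName, OrderNo→Price and equate their Price entries.
Rows 1 and 2 agree on CName; apply CName→CustID and equate their CustID entries.
Rows 1 and 3 agree on CName; apply CName→CustID and equate their CustID entries.
Rows 1 and 2 agree on CustID, Price; apply CustID, Price→ItemID and equate their ItemID entries.
Row 1 is now all distinguished symbols — the join is lossless.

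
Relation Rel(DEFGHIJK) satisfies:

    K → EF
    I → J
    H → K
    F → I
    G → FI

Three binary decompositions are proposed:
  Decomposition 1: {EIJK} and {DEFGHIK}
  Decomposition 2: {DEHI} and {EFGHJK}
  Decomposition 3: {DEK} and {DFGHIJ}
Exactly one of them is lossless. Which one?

Decomposition 1: common = {EIK}, closure = {EFIJK} → lossless.
Decomposition 2: common = {EH}, closure = {EFHIJK} → lossy.
Decomposition 3: common = {D}, closure = {D} → lossy.

Decomposition 1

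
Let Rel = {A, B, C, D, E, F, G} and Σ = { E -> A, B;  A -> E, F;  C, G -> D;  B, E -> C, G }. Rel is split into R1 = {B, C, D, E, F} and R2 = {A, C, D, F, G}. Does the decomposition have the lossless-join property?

No

Common attributes: R1 ∩ R2 = {C, D, F}.
No dependency enlarges {C, D, F}, so (C, D, F)⁺ = {C, D, F}.
The closure contains neither all of R1 = {B, C, D, E, F} nor all of R2 = {A, C, D, F, G}, so the common attributes are not a superkey of either fragment. The join is lossy.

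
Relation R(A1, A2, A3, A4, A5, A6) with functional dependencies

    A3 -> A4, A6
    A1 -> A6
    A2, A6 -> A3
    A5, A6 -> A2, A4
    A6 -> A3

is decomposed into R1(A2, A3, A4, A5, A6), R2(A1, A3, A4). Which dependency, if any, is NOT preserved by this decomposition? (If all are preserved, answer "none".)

A3 → A4, A6 lies within R1.
A1 → A6: restricted closure across fragments reaches A6.
A2, A6 → A3 lies within R1.
A5, A6 → A2, A4 lies within R1.
A6 → A3 lies within R1.
Every dependency is enforceable on the fragments, so the decomposition is dependency-preserving.

none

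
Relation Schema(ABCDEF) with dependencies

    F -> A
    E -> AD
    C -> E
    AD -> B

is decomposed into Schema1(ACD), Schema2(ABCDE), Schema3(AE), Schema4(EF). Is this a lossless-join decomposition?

No

Chase test. Columns are ABCDEF; row i has aⱼ where attribute j ∈ Schemai, else bᵢⱼ.
Initial tableau (one row per fragment):
  row 1: a1 b12 a3 a4 b15 b16
  row 2: a1 a2 a3 a4 a5 b26
  row 3: a1 b32 b33 b34 a5 b36
  row 4: b41 b42 b43 b44 a5 a6
Rows 2 and 3 agree on E; apply E→AD and equate their AD entries.
Rows 2 and 4 agree on E; apply E→AD and equate their AD entries.
Rows 1 and 2 agree on C; apply C→E and equate their E entries.
Rows 1 and 2 agree on AD; apply AD→B and equate their B entries.
Rows 1 and 3 agree on AD; apply AD→B and equate their B entries.
Rows 1 and 4 agree on AD; apply AD→B and equate their B entries.
No row becomes fully distinguished — the join is lossy.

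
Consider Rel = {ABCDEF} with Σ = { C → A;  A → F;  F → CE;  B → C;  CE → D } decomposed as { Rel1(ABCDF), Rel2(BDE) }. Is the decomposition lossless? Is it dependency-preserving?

lossless but not dependency-preserving

Lossless test: (BD)⁺ = {ABCDEF}, which contains all of one fragment — lossless.
Dependency preservation: the restricted closure of {F} across the fragments never reaches {CE}, so F → CE cannot be enforced without a join — not preserved.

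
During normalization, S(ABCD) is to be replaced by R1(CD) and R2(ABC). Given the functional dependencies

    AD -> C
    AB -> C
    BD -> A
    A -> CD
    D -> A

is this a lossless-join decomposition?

Common attributes: R1 ∩ R2 = {C}.
No dependency enlarges {C}, so (C)⁺ = {C}.
The closure contains neither all of R1 = {CD} nor all of R2 = {ABC}, so the common attributes are not a superkey of either fragment. The join is lossy.

No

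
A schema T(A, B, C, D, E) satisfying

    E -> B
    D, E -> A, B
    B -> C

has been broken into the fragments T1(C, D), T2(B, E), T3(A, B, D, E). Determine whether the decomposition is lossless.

Chase test. Columns are A, B, C, D, E; row i has aⱼ where attribute j ∈ Ti, else bᵢⱼ.
Initial tableau (one row per fragment):
  row 1: b11 b12 a3 a4 b15
  row 2: b21 a2 b23 b24 a5
  row 3: a1 a2 b33 a4 a5
Rows 2 and 3 agree on B; apply B→C and equate their C entries.
No row becomes fully distinguished — the join is lossy.

No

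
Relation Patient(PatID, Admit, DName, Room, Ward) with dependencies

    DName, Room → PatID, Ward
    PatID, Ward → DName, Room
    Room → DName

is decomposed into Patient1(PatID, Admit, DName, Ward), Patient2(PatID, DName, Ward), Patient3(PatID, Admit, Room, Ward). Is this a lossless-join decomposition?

Chase test. Columns are PatID, Admit, DName, Room, Ward; row i has aⱼ where attribute j ∈ Patienti, else bᵢⱼ.
Initial tableau (one row per fragment):
  row 1: a1 a2 a3 b14 a5
  row 2: a1 b22 a3 b24 a5
  row 3: a1 a2 b33 a4 a5
Rows 1 and 2 agree on PatID, Ward; apply PatID, Ward→DName, Room and equate their DName, Room entries.
Rows 1 and 3 agree on PatID, Ward; apply PatID, Ward→DName, Room and equate their DName, Room entries.
Row 1 is now all distinguished symbols — the join is lossless.

Yes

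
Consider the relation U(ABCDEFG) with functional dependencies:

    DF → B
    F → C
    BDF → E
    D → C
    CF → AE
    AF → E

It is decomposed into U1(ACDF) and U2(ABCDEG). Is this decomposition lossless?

Common attributes: U1 ∩ U2 = {ACD}.
No dependency enlarges {ACD}, so (ACD)⁺ = {ACD}.
The closure contains neither all of U1 = {ACDF} nor all of U2 = {ABCDEG}, so the common attributes are not a superkey of either fragment. The join is lossy.

No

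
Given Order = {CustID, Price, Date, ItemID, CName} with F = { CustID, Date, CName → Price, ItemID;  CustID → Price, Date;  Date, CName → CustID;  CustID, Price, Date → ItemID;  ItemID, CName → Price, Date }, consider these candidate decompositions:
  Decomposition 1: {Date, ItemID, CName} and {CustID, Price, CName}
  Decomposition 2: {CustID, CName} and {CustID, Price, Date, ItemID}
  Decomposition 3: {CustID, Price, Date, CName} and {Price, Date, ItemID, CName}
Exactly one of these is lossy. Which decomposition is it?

Decomposition 1: common = {CName}, closure = {CName} → lossy.
Decomposition 2: common = {CustID}, closure = {CustID, Price, Date, ItemID} → lossless.
Decomposition 3: common = {Price, Date, CName}, closure = {CustID, Price, Date, ItemID, CName} → lossless.

Decomposition 1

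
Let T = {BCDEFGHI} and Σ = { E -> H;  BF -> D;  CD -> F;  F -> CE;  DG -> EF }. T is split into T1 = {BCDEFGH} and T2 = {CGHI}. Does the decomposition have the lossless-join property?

No

Common attributes: T1 ∩ T2 = {CGH}.
No dependency enlarges {CGH}, so (CGH)⁺ = {CGH}.
The closure contains neither all of T1 = {BCDEFGH} nor all of T2 = {CGHI}, so the common attributes are not a superkey of either fragment. The join is lossy.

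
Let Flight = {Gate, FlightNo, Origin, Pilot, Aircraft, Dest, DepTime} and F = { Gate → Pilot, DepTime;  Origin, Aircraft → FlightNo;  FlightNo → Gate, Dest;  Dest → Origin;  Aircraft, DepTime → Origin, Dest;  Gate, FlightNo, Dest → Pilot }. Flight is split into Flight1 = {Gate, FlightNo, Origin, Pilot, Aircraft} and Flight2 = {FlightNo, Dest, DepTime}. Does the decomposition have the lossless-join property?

Yes

Common attributes: Flight1 ∩ Flight2 = {FlightNo}.
Closure of {FlightNo}: FlightNo → Gate, Dest applies, adding Gate, Dest; Dest → Origin applies, adding Origin; Gate, FlightNo, Dest → Pilot applies, adding Pilot; Gate → Pilot, DepTime applies, adding DepTime. So (FlightNo)⁺ = {Gate, FlightNo, Origin, Pilot, Dest, DepTime}.
This closure contains every attribute of Flight2, so Flight1 ∩ Flight2 → Flight2. The join is lossless.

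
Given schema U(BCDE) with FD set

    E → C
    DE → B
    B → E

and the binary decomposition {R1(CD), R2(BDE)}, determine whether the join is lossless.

Common attributes: R1 ∩ R2 = {D}.
No dependency enlarges {D}, so (D)⁺ = {D}.
The closure contains neither all of R1 = {CD} nor all of R2 = {BDE}, so the common attributes are not a superkey of either fragment. The join is lossy.

No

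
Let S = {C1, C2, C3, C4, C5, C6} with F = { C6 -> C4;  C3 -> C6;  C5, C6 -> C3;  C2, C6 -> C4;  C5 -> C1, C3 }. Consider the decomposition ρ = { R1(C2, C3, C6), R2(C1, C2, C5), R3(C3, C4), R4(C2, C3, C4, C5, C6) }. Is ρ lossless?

Yes

Chase test. Columns are C1, C2, C3, C4, C5, C6; row i has aⱼ where attribute j ∈ Ri, else bᵢⱼ.
Initial tableau (one row per fragment):
  row 1: b11 a2 a3 b14 b15 a6
  row 2: a1 a2 b23 b24 a5 b26
  row 3: b31 b32 a3 a4 b35 b36
  row 4: b41 a2 a3 a4 a5 a6
Rows 1 and 4 agree on C6; apply C6→C4 and equate their C4 entries.
Rows 1 and 3 agree on C3; apply C3→C6 and equate their C6 entries.
Rows 2 and 4 agree on C5; apply C5→C1, C3 and equate their C1, C3 entries.
Rows 1 and 2 agree on C3; apply C3→C6 and equate their C6 entries.
Rows 1 and 2 agree on C2, C6; apply C2, C6→C4 and equate their C4 entries.
Row 2 is now all distinguished symbols — the join is lossless.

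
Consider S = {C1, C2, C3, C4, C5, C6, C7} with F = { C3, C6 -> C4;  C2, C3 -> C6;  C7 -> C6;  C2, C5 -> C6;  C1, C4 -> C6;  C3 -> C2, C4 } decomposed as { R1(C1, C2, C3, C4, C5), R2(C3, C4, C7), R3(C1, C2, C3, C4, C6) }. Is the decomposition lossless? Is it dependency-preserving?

Lossless test (chase): Rows 1 and 3 agree on C2, C3; apply C2, C3→C6 and equate their C6 entries. Rows 1 and 2 agree on C3; apply C3→C2, C4 and equate their C2, C4 entries. Rows 1 and 2 agree on C2, C3; apply C2, C3→C6 and equate their C6 entries. No row becomes fully distinguished — the join is lossy.
Dependency preservation: the restricted closure of {C7} across the fragments never reaches {C6}, so C7 → C6 cannot be enforced without a join — not preserved.

lossy and not dependency-preserving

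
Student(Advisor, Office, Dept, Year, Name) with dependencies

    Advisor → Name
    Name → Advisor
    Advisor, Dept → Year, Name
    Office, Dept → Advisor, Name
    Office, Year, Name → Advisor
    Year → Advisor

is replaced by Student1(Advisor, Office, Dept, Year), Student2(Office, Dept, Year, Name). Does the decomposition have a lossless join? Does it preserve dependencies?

Lossless test: (Office, Dept, Year)⁺ = {Advisor, Office, Dept, Year, Name}, which contains all of one fragment — lossless.
Dependency preservation: the restricted closure of {Advisor} across the fragments never reaches {Name}, so Advisor → Name cannot be enforced without a join — not preserved.

lossless but not dependency-preserving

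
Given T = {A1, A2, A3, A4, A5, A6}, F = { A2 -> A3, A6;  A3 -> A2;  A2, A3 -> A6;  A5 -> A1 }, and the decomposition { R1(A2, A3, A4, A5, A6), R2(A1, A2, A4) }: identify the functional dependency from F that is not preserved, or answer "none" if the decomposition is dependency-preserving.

A5 -> A1

Check A5 → A1: no single fragment contains all of {A1, A5}, and the restricted closure of {A5} across the fragments never reaches {A1}.
A2 → A3, A6 is preserved.
A3 → A2 is preserved.
A2, A3 → A6 is preserved.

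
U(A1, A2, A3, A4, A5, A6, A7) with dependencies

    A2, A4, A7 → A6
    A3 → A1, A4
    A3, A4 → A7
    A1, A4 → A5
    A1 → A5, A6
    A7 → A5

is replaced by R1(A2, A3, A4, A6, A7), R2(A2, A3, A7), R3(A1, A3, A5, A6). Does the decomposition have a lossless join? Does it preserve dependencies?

Lossless test (chase): Rows 1 and 2 agree on A3; apply A3→A1, A4 and equate their A1, A4 entries. Rows 1 and 3 agree on A3; apply A3→A1, A4 and equate their A1, A4 entries. Rows 1 and 3 agree on A3, A4; apply A3, A4→A7 and equate their A7 entries. Rows 1 and 2 agree on A1, A4; apply A1, A4→A5 and equate their A5 entries. Rows 1 and 3 agree on A1, A4; apply A1, A4→A5 and equate their A5 entries. Rows 1 and 2 agree on A1; apply A1→A5, A6 and equate their A5, A6 entries. Row 1 is now all distinguished symbols — the join is lossless.
Dependency preservation: the restricted closure of {A7} across the fragments never reaches {A5}, so A7 → A5 cannot be enforced without a join — not preserved.

lossless but not dependency-preserving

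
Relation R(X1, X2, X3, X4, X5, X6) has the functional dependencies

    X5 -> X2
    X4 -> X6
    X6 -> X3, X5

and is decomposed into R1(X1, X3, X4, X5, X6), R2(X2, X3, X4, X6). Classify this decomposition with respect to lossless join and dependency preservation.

lossless but not dependency-preserving

Lossless test: (X3, X4, X6)⁺ = {X2, X3, X4, X5, X6}, which contains all of one fragment — lossless.
Dependency preservation: the restricted closure of {X5} across the fragments never reaches {X2}, so X5 → X2 cannot be enforced without a join — not preserved.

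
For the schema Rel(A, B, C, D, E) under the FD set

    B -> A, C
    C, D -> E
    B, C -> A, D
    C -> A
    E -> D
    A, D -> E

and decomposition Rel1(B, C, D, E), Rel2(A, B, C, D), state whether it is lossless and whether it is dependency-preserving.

Lossless test: (B, C, D)⁺ = {A, B, C, D, E}, which contains all of one fragment — lossless.
Dependency preservation: the restricted closure of {A, D} across the fragments never reaches {E}, so A, D → E cannot be enforced without a join — not preserved.

lossless but not dependency-preserving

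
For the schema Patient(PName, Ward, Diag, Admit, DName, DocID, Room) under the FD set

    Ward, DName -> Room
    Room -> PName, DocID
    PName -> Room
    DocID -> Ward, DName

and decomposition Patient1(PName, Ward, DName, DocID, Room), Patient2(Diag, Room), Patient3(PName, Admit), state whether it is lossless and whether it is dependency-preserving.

lossy but dependency-preserving

Lossless test (chase): Rows 1 and 2 agree on Room; apply Room→PName, DocID and equate their PName, DocID entries. Rows 1 and 3 agree on PName; apply PName→Room and equate their Room entries. Rows 1 and 2 agree on DocID; apply DocID→Ward, DName and equate their Ward, DName entries. Rows 1 and 3 agree on Room; apply Room→PName, DocID and equate their PName, DocID entries. Rows 1 and 3 agree on DocID; apply DocID→Ward, DName and equate their Ward, DName entries. No row becomes fully distinguished — the join is lossy.
Dependency preservation: every FD's attributes lie within a single fragment, so each can be enforced locally — preserved.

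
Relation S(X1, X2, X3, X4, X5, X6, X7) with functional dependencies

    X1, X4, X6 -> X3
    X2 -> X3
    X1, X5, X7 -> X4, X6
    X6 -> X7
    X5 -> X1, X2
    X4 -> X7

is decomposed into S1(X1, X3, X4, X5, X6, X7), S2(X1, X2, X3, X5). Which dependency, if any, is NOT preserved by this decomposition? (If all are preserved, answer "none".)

X1, X4, X6 → X3 lies within S1.
X2 → X3 lies within S2.
X1, X5, X7 → X4, X6 lies within S1.
X6 → X7 lies within S1.
X5 → X1, X2 lies within S2.
X4 → X7 lies within S1.
Every dependency is enforceable on the fragments, so the decomposition is dependency-preserving.

none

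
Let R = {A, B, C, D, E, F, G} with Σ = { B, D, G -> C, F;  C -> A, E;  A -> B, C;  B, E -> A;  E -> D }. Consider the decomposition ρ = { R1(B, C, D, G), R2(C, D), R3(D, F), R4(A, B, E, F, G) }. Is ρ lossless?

Chase test. Columns are A, B, C, D, E, F, G; row i has aⱼ where attribute j ∈ Ri, else bᵢⱼ.
Initial tableau (one row per fragment):
  row 1: b11 a2 a3 a4 b15 b16 a7
  row 2: b21 b22 a3 a4 b25 b26 b27
  row 3: b31 b32 b33 a4 b35 a6 b37
  row 4: a1 a2 b43 b44 a5 a6 a7
Rows 1 and 2 agree on C; apply C→A, E and equate their A, E entries.
Rows 1 and 2 agree on A; apply A→B, C and equate their B, C entries.
No row becomes fully distinguished — the join is lossy.

No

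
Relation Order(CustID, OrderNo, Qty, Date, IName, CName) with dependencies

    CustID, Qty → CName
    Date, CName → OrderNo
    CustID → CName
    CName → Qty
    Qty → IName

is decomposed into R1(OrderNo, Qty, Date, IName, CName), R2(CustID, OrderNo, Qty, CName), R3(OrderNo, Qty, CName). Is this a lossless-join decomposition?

No

Chase test. Columns are CustID, OrderNo, Qty, Date, IName, CName; row i has aⱼ where attribute j ∈ Ri, else bᵢⱼ.
Initial tableau (one row per fragment):
  row 1: b11 a2 a3 a4 a5 a6
  row 2: a1 a2 a3 b24 b25 a6
  row 3: b31 a2 a3 b34 b35 a6
Rows 1 and 2 agree on Qty; apply Qty→IName and equate their IName entries.
Rows 1 and 3 agree on Qty; apply Qty→IName and equate their IName entries.
No row becomes fully distinguished — the join is lossy.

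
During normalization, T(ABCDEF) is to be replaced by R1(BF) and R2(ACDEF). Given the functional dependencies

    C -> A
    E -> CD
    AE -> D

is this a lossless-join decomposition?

No

Common attributes: R1 ∩ R2 = {F}.
No dependency enlarges {F}, so (F)⁺ = {F}.
The closure contains neither all of R1 = {BF} nor all of R2 = {ACDEF}, so the common attributes are not a superkey of either fragment. The join is lossy.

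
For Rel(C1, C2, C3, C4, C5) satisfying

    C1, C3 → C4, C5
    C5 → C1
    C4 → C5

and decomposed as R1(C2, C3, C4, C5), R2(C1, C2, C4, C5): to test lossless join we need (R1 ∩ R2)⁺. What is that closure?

C1, C2, C4, C5

R1 ∩ R2 = {C2, C4, C5}.
C5 → C1 applies, adding C1
Closure: {C1, C2, C4, C5}.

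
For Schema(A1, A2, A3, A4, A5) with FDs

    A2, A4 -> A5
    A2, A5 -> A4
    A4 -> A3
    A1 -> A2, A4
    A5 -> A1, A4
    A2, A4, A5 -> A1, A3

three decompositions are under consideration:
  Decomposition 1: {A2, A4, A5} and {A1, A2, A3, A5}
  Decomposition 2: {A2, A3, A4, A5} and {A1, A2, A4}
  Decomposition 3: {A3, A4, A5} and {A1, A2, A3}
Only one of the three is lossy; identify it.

Decomposition 1: common = {A2, A5}, closure = {A1, A2, A3, A4, A5} → lossless.
Decomposition 2: common = {A2, A4}, closure = {A1, A2, A3, A4, A5} → lossless.
Decomposition 3: common = {A3}, closure = {A3} → lossy.

Decomposition 3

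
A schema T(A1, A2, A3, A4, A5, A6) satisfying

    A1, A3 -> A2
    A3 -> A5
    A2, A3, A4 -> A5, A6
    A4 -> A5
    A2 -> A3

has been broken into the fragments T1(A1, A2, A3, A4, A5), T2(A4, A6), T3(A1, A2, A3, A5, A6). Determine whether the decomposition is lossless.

No

Chase test. Columns are A1, A2, A3, A4, A5, A6; row i has aⱼ where attribute j ∈ Ti, else bᵢⱼ.
Initial tableau (one row per fragment):
  row 1: a1 a2 a3 a4 a5 b16
  row 2: b21 b22 b23 a4 b25 a6
  row 3: a1 a2 a3 b34 a5 a6
Rows 1 and 2 agree on A4; apply A4→A5 and equate their A5 entries.
No row becomes fully distinguished — the join is lossy.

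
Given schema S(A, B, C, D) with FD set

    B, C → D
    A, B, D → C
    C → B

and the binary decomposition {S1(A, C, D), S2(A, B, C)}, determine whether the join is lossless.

Common attributes: S1 ∩ S2 = {A, C}.
Closure of {A, C}: C → B applies, adding B; B, C → D applies, adding D. So (A, C)⁺ = {A, B, C, D}.
This closure contains every attribute of S1, so S1 ∩ S2 → S1. The join is lossless.

Yes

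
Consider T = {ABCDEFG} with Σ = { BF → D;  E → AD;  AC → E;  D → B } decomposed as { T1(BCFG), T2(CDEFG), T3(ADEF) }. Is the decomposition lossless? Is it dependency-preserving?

lossy and not dependency-preserving

Lossless test (chase): Rows 2 and 3 agree on E; apply E→AD and equate their AD entries. Rows 2 and 3 agree on D; apply D→B and equate their B entries. No row becomes fully distinguished — the join is lossy.
Dependency preservation: the restricted closure of {BF} across the fragments never reaches {D}, so BF → D cannot be enforced without a join — not preserved.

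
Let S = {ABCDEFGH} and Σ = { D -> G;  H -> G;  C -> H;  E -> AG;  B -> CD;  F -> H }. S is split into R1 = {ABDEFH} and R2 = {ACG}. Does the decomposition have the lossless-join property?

No

Common attributes: R1 ∩ R2 = {A}.
No dependency enlarges {A}, so (A)⁺ = {A}.
The closure contains neither all of R1 = {ABDEFH} nor all of R2 = {ACG}, so the common attributes are not a superkey of either fragment. The join is lossy.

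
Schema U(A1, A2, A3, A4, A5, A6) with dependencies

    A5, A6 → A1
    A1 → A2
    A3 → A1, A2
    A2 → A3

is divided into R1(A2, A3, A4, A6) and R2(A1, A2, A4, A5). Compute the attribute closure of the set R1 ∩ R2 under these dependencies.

A1, A2, A3, A4

R1 ∩ R2 = {A2, A4}.
A2 → A3 applies, adding A3
A3 → A1, A2 applies, adding A1
Closure: {A1, A2, A3, A4}.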